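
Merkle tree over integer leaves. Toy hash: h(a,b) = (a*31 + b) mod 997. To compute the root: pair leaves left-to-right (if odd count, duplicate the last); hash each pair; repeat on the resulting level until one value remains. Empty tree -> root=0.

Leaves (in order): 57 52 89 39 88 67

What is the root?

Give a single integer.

Answer: 27

Derivation:
L0: [57, 52, 89, 39, 88, 67]
L1: h(57,52)=(57*31+52)%997=822 h(89,39)=(89*31+39)%997=804 h(88,67)=(88*31+67)%997=801 -> [822, 804, 801]
L2: h(822,804)=(822*31+804)%997=364 h(801,801)=(801*31+801)%997=707 -> [364, 707]
L3: h(364,707)=(364*31+707)%997=27 -> [27]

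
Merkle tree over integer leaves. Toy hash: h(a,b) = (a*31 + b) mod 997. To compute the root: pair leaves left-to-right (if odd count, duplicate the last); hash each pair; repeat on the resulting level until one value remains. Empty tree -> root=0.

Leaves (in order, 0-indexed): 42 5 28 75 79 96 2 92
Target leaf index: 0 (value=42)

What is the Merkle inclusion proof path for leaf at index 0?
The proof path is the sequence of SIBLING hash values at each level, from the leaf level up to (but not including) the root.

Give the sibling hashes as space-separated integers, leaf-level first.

L0 (leaves): [42, 5, 28, 75, 79, 96, 2, 92], target index=0
L1: h(42,5)=(42*31+5)%997=310 [pair 0] h(28,75)=(28*31+75)%997=943 [pair 1] h(79,96)=(79*31+96)%997=551 [pair 2] h(2,92)=(2*31+92)%997=154 [pair 3] -> [310, 943, 551, 154]
  Sibling for proof at L0: 5
L2: h(310,943)=(310*31+943)%997=583 [pair 0] h(551,154)=(551*31+154)%997=286 [pair 1] -> [583, 286]
  Sibling for proof at L1: 943
L3: h(583,286)=(583*31+286)%997=413 [pair 0] -> [413]
  Sibling for proof at L2: 286
Root: 413
Proof path (sibling hashes from leaf to root): [5, 943, 286]

Answer: 5 943 286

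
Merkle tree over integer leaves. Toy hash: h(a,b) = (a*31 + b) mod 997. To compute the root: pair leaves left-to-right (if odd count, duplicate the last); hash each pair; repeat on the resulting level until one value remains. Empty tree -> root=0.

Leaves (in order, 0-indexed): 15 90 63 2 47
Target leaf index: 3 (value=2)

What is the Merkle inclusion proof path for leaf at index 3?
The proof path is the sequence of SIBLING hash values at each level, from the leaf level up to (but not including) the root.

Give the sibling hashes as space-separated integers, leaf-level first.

L0 (leaves): [15, 90, 63, 2, 47], target index=3
L1: h(15,90)=(15*31+90)%997=555 [pair 0] h(63,2)=(63*31+2)%997=958 [pair 1] h(47,47)=(47*31+47)%997=507 [pair 2] -> [555, 958, 507]
  Sibling for proof at L0: 63
L2: h(555,958)=(555*31+958)%997=217 [pair 0] h(507,507)=(507*31+507)%997=272 [pair 1] -> [217, 272]
  Sibling for proof at L1: 555
L3: h(217,272)=(217*31+272)%997=20 [pair 0] -> [20]
  Sibling for proof at L2: 272
Root: 20
Proof path (sibling hashes from leaf to root): [63, 555, 272]

Answer: 63 555 272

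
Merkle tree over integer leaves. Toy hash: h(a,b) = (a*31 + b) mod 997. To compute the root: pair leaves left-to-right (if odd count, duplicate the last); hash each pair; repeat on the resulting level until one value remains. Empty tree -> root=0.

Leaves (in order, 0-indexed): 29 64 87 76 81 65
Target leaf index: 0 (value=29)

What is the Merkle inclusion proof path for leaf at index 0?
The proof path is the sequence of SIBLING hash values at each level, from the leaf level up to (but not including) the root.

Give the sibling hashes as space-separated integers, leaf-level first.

L0 (leaves): [29, 64, 87, 76, 81, 65], target index=0
L1: h(29,64)=(29*31+64)%997=963 [pair 0] h(87,76)=(87*31+76)%997=779 [pair 1] h(81,65)=(81*31+65)%997=582 [pair 2] -> [963, 779, 582]
  Sibling for proof at L0: 64
L2: h(963,779)=(963*31+779)%997=722 [pair 0] h(582,582)=(582*31+582)%997=678 [pair 1] -> [722, 678]
  Sibling for proof at L1: 779
L3: h(722,678)=(722*31+678)%997=129 [pair 0] -> [129]
  Sibling for proof at L2: 678
Root: 129
Proof path (sibling hashes from leaf to root): [64, 779, 678]

Answer: 64 779 678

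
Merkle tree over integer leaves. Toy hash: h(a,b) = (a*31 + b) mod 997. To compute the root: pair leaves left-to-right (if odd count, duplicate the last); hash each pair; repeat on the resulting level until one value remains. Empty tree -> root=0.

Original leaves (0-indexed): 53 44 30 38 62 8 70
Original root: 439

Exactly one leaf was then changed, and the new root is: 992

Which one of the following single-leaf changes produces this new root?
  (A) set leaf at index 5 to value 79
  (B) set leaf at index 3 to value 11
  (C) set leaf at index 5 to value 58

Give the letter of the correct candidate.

Original leaves: [53, 44, 30, 38, 62, 8, 70]
Target new root: 992
Try each candidate change and compute the resulting root:
Candidate A: set leaf[5] = 79 -> leaves = [53, 44, 30, 38, 62, 79, 70]
  L0: [53, 44, 30, 38, 62, 79, 70]
  L1: h(53,44)=(53*31+44)%997=690 h(30,38)=(30*31+38)%997=968 h(62,79)=(62*31+79)%997=7 h(70,70)=(70*31+70)%997=246 -> [690, 968, 7, 246]
  L2: h(690,968)=(690*31+968)%997=424 h(7,246)=(7*31+246)%997=463 -> [424, 463]
  L3: h(424,463)=(424*31+463)%997=646 -> [646]
  root = 646 != target 992
Candidate B: set leaf[3] = 11 -> leaves = [53, 44, 30, 11, 62, 8, 70]
  L0: [53, 44, 30, 11, 62, 8, 70]
  L1: h(53,44)=(53*31+44)%997=690 h(30,11)=(30*31+11)%997=941 h(62,8)=(62*31+8)%997=933 h(70,70)=(70*31+70)%997=246 -> [690, 941, 933, 246]
  L2: h(690,941)=(690*31+941)%997=397 h(933,246)=(933*31+246)%997=256 -> [397, 256]
  L3: h(397,256)=(397*31+256)%997=599 -> [599]
  root = 599 != target 992
Candidate C: set leaf[5] = 58 -> leaves = [53, 44, 30, 38, 62, 58, 70]
  L0: [53, 44, 30, 38, 62, 58, 70]
  L1: h(53,44)=(53*31+44)%997=690 h(30,38)=(30*31+38)%997=968 h(62,58)=(62*31+58)%997=983 h(70,70)=(70*31+70)%997=246 -> [690, 968, 983, 246]
  L2: h(690,968)=(690*31+968)%997=424 h(983,246)=(983*31+246)%997=809 -> [424, 809]
  L3: h(424,809)=(424*31+809)%997=992 -> [992]
  root = 992 == target 992  ** MATCH **
Candidate C produces the target root.

Answer: C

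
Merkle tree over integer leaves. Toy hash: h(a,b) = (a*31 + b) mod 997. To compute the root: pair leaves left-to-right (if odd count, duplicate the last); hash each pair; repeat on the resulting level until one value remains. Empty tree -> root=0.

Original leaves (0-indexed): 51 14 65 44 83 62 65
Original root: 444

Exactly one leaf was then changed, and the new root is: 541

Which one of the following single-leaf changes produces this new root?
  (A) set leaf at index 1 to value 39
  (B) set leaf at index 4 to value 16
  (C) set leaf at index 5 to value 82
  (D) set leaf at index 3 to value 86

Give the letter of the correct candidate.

Original leaves: [51, 14, 65, 44, 83, 62, 65]
Target new root: 541
Try each candidate change and compute the resulting root:
Candidate A: set leaf[1] = 39 -> leaves = [51, 39, 65, 44, 83, 62, 65]
  L0: [51, 39, 65, 44, 83, 62, 65]
  L1: h(51,39)=(51*31+39)%997=623 h(65,44)=(65*31+44)%997=65 h(83,62)=(83*31+62)%997=641 h(65,65)=(65*31+65)%997=86 -> [623, 65, 641, 86]
  L2: h(623,65)=(623*31+65)%997=435 h(641,86)=(641*31+86)%997=17 -> [435, 17]
  L3: h(435,17)=(435*31+17)%997=541 -> [541]
  root = 541 == target 541  ** MATCH **
Candidate B: set leaf[4] = 16 -> leaves = [51, 14, 65, 44, 16, 62, 65]
  L0: [51, 14, 65, 44, 16, 62, 65]
  L1: h(51,14)=(51*31+14)%997=598 h(65,44)=(65*31+44)%997=65 h(16,62)=(16*31+62)%997=558 h(65,65)=(65*31+65)%997=86 -> [598, 65, 558, 86]
  L2: h(598,65)=(598*31+65)%997=657 h(558,86)=(558*31+86)%997=435 -> [657, 435]
  L3: h(657,435)=(657*31+435)%997=862 -> [862]
  root = 862 != target 541
Candidate C: set leaf[5] = 82 -> leaves = [51, 14, 65, 44, 83, 82, 65]
  L0: [51, 14, 65, 44, 83, 82, 65]
  L1: h(51,14)=(51*31+14)%997=598 h(65,44)=(65*31+44)%997=65 h(83,82)=(83*31+82)%997=661 h(65,65)=(65*31+65)%997=86 -> [598, 65, 661, 86]
  L2: h(598,65)=(598*31+65)%997=657 h(661,86)=(661*31+86)%997=637 -> [657, 637]
  L3: h(657,637)=(657*31+637)%997=67 -> [67]
  root = 67 != target 541
Candidate D: set leaf[3] = 86 -> leaves = [51, 14, 65, 86, 83, 62, 65]
  L0: [51, 14, 65, 86, 83, 62, 65]
  L1: h(51,14)=(51*31+14)%997=598 h(65,86)=(65*31+86)%997=107 h(83,62)=(83*31+62)%997=641 h(65,65)=(65*31+65)%997=86 -> [598, 107, 641, 86]
  L2: h(598,107)=(598*31+107)%997=699 h(641,86)=(641*31+86)%997=17 -> [699, 17]
  L3: h(699,17)=(699*31+17)%997=749 -> [749]
  root = 749 != target 541
Candidate A produces the target root.

Answer: A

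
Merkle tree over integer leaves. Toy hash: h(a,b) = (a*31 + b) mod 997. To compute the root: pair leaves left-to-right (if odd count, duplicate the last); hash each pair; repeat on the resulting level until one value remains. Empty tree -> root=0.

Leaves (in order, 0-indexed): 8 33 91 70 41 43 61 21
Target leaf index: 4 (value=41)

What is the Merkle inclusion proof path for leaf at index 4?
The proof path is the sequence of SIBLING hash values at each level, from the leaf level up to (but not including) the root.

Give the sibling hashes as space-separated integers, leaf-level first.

L0 (leaves): [8, 33, 91, 70, 41, 43, 61, 21], target index=4
L1: h(8,33)=(8*31+33)%997=281 [pair 0] h(91,70)=(91*31+70)%997=897 [pair 1] h(41,43)=(41*31+43)%997=317 [pair 2] h(61,21)=(61*31+21)%997=915 [pair 3] -> [281, 897, 317, 915]
  Sibling for proof at L0: 43
L2: h(281,897)=(281*31+897)%997=635 [pair 0] h(317,915)=(317*31+915)%997=772 [pair 1] -> [635, 772]
  Sibling for proof at L1: 915
L3: h(635,772)=(635*31+772)%997=517 [pair 0] -> [517]
  Sibling for proof at L2: 635
Root: 517
Proof path (sibling hashes from leaf to root): [43, 915, 635]

Answer: 43 915 635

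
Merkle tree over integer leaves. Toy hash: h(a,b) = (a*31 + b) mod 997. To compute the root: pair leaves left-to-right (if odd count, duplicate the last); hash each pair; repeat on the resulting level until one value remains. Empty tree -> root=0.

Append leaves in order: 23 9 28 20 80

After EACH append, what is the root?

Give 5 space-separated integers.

After append 23 (leaves=[23]):
  L0: [23]
  root=23
After append 9 (leaves=[23, 9]):
  L0: [23, 9]
  L1: h(23,9)=(23*31+9)%997=722 -> [722]
  root=722
After append 28 (leaves=[23, 9, 28]):
  L0: [23, 9, 28]
  L1: h(23,9)=(23*31+9)%997=722 h(28,28)=(28*31+28)%997=896 -> [722, 896]
  L2: h(722,896)=(722*31+896)%997=347 -> [347]
  root=347
After append 20 (leaves=[23, 9, 28, 20]):
  L0: [23, 9, 28, 20]
  L1: h(23,9)=(23*31+9)%997=722 h(28,20)=(28*31+20)%997=888 -> [722, 888]
  L2: h(722,888)=(722*31+888)%997=339 -> [339]
  root=339
After append 80 (leaves=[23, 9, 28, 20, 80]):
  L0: [23, 9, 28, 20, 80]
  L1: h(23,9)=(23*31+9)%997=722 h(28,20)=(28*31+20)%997=888 h(80,80)=(80*31+80)%997=566 -> [722, 888, 566]
  L2: h(722,888)=(722*31+888)%997=339 h(566,566)=(566*31+566)%997=166 -> [339, 166]
  L3: h(339,166)=(339*31+166)%997=705 -> [705]
  root=705

Answer: 23 722 347 339 705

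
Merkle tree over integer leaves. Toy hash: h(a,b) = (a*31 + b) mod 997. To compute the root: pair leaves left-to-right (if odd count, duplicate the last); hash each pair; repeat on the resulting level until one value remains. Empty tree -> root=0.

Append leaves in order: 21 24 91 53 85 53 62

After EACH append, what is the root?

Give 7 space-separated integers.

After append 21 (leaves=[21]):
  L0: [21]
  root=21
After append 24 (leaves=[21, 24]):
  L0: [21, 24]
  L1: h(21,24)=(21*31+24)%997=675 -> [675]
  root=675
After append 91 (leaves=[21, 24, 91]):
  L0: [21, 24, 91]
  L1: h(21,24)=(21*31+24)%997=675 h(91,91)=(91*31+91)%997=918 -> [675, 918]
  L2: h(675,918)=(675*31+918)%997=906 -> [906]
  root=906
After append 53 (leaves=[21, 24, 91, 53]):
  L0: [21, 24, 91, 53]
  L1: h(21,24)=(21*31+24)%997=675 h(91,53)=(91*31+53)%997=880 -> [675, 880]
  L2: h(675,880)=(675*31+880)%997=868 -> [868]
  root=868
After append 85 (leaves=[21, 24, 91, 53, 85]):
  L0: [21, 24, 91, 53, 85]
  L1: h(21,24)=(21*31+24)%997=675 h(91,53)=(91*31+53)%997=880 h(85,85)=(85*31+85)%997=726 -> [675, 880, 726]
  L2: h(675,880)=(675*31+880)%997=868 h(726,726)=(726*31+726)%997=301 -> [868, 301]
  L3: h(868,301)=(868*31+301)%997=290 -> [290]
  root=290
After append 53 (leaves=[21, 24, 91, 53, 85, 53]):
  L0: [21, 24, 91, 53, 85, 53]
  L1: h(21,24)=(21*31+24)%997=675 h(91,53)=(91*31+53)%997=880 h(85,53)=(85*31+53)%997=694 -> [675, 880, 694]
  L2: h(675,880)=(675*31+880)%997=868 h(694,694)=(694*31+694)%997=274 -> [868, 274]
  L3: h(868,274)=(868*31+274)%997=263 -> [263]
  root=263
After append 62 (leaves=[21, 24, 91, 53, 85, 53, 62]):
  L0: [21, 24, 91, 53, 85, 53, 62]
  L1: h(21,24)=(21*31+24)%997=675 h(91,53)=(91*31+53)%997=880 h(85,53)=(85*31+53)%997=694 h(62,62)=(62*31+62)%997=987 -> [675, 880, 694, 987]
  L2: h(675,880)=(675*31+880)%997=868 h(694,987)=(694*31+987)%997=567 -> [868, 567]
  L3: h(868,567)=(868*31+567)%997=556 -> [556]
  root=556

Answer: 21 675 906 868 290 263 556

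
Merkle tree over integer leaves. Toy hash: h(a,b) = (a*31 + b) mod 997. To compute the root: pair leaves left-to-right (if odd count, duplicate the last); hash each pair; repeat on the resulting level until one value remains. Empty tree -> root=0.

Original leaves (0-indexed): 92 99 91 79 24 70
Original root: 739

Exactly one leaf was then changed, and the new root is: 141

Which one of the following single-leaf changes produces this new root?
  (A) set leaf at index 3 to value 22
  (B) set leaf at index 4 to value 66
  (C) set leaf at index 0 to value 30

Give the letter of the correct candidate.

Original leaves: [92, 99, 91, 79, 24, 70]
Target new root: 141
Try each candidate change and compute the resulting root:
Candidate A: set leaf[3] = 22 -> leaves = [92, 99, 91, 22, 24, 70]
  L0: [92, 99, 91, 22, 24, 70]
  L1: h(92,99)=(92*31+99)%997=957 h(91,22)=(91*31+22)%997=849 h(24,70)=(24*31+70)%997=814 -> [957, 849, 814]
  L2: h(957,849)=(957*31+849)%997=606 h(814,814)=(814*31+814)%997=126 -> [606, 126]
  L3: h(606,126)=(606*31+126)%997=966 -> [966]
  root = 966 != target 141
Candidate B: set leaf[4] = 66 -> leaves = [92, 99, 91, 79, 66, 70]
  L0: [92, 99, 91, 79, 66, 70]
  L1: h(92,99)=(92*31+99)%997=957 h(91,79)=(91*31+79)%997=906 h(66,70)=(66*31+70)%997=122 -> [957, 906, 122]
  L2: h(957,906)=(957*31+906)%997=663 h(122,122)=(122*31+122)%997=913 -> [663, 913]
  L3: h(663,913)=(663*31+913)%997=529 -> [529]
  root = 529 != target 141
Candidate C: set leaf[0] = 30 -> leaves = [30, 99, 91, 79, 24, 70]
  L0: [30, 99, 91, 79, 24, 70]
  L1: h(30,99)=(30*31+99)%997=32 h(91,79)=(91*31+79)%997=906 h(24,70)=(24*31+70)%997=814 -> [32, 906, 814]
  L2: h(32,906)=(32*31+906)%997=901 h(814,814)=(814*31+814)%997=126 -> [901, 126]
  L3: h(901,126)=(901*31+126)%997=141 -> [141]
  root = 141 == target 141  ** MATCH **
Candidate C produces the target root.

Answer: C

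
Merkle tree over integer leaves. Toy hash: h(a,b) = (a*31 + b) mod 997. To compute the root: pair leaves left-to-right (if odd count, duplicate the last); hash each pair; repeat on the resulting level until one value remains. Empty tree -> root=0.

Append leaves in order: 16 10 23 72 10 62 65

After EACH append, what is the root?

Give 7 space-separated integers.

Answer: 16 506 470 519 407 77 788

Derivation:
After append 16 (leaves=[16]):
  L0: [16]
  root=16
After append 10 (leaves=[16, 10]):
  L0: [16, 10]
  L1: h(16,10)=(16*31+10)%997=506 -> [506]
  root=506
After append 23 (leaves=[16, 10, 23]):
  L0: [16, 10, 23]
  L1: h(16,10)=(16*31+10)%997=506 h(23,23)=(23*31+23)%997=736 -> [506, 736]
  L2: h(506,736)=(506*31+736)%997=470 -> [470]
  root=470
After append 72 (leaves=[16, 10, 23, 72]):
  L0: [16, 10, 23, 72]
  L1: h(16,10)=(16*31+10)%997=506 h(23,72)=(23*31+72)%997=785 -> [506, 785]
  L2: h(506,785)=(506*31+785)%997=519 -> [519]
  root=519
After append 10 (leaves=[16, 10, 23, 72, 10]):
  L0: [16, 10, 23, 72, 10]
  L1: h(16,10)=(16*31+10)%997=506 h(23,72)=(23*31+72)%997=785 h(10,10)=(10*31+10)%997=320 -> [506, 785, 320]
  L2: h(506,785)=(506*31+785)%997=519 h(320,320)=(320*31+320)%997=270 -> [519, 270]
  L3: h(519,270)=(519*31+270)%997=407 -> [407]
  root=407
After append 62 (leaves=[16, 10, 23, 72, 10, 62]):
  L0: [16, 10, 23, 72, 10, 62]
  L1: h(16,10)=(16*31+10)%997=506 h(23,72)=(23*31+72)%997=785 h(10,62)=(10*31+62)%997=372 -> [506, 785, 372]
  L2: h(506,785)=(506*31+785)%997=519 h(372,372)=(372*31+372)%997=937 -> [519, 937]
  L3: h(519,937)=(519*31+937)%997=77 -> [77]
  root=77
After append 65 (leaves=[16, 10, 23, 72, 10, 62, 65]):
  L0: [16, 10, 23, 72, 10, 62, 65]
  L1: h(16,10)=(16*31+10)%997=506 h(23,72)=(23*31+72)%997=785 h(10,62)=(10*31+62)%997=372 h(65,65)=(65*31+65)%997=86 -> [506, 785, 372, 86]
  L2: h(506,785)=(506*31+785)%997=519 h(372,86)=(372*31+86)%997=651 -> [519, 651]
  L3: h(519,651)=(519*31+651)%997=788 -> [788]
  root=788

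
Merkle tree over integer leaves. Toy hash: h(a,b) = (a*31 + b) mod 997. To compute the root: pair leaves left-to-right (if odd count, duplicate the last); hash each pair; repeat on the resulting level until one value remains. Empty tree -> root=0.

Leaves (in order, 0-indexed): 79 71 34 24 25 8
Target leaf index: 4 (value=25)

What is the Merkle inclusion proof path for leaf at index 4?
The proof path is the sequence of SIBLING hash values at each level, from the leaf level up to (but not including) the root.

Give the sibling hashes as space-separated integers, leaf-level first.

L0 (leaves): [79, 71, 34, 24, 25, 8], target index=4
L1: h(79,71)=(79*31+71)%997=526 [pair 0] h(34,24)=(34*31+24)%997=81 [pair 1] h(25,8)=(25*31+8)%997=783 [pair 2] -> [526, 81, 783]
  Sibling for proof at L0: 8
L2: h(526,81)=(526*31+81)%997=435 [pair 0] h(783,783)=(783*31+783)%997=131 [pair 1] -> [435, 131]
  Sibling for proof at L1: 783
L3: h(435,131)=(435*31+131)%997=655 [pair 0] -> [655]
  Sibling for proof at L2: 435
Root: 655
Proof path (sibling hashes from leaf to root): [8, 783, 435]

Answer: 8 783 435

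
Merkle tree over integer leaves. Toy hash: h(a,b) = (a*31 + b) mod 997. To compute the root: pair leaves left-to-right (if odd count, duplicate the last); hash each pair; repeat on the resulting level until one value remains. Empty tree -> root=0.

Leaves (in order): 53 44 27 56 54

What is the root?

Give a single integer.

Answer: 313

Derivation:
L0: [53, 44, 27, 56, 54]
L1: h(53,44)=(53*31+44)%997=690 h(27,56)=(27*31+56)%997=893 h(54,54)=(54*31+54)%997=731 -> [690, 893, 731]
L2: h(690,893)=(690*31+893)%997=349 h(731,731)=(731*31+731)%997=461 -> [349, 461]
L3: h(349,461)=(349*31+461)%997=313 -> [313]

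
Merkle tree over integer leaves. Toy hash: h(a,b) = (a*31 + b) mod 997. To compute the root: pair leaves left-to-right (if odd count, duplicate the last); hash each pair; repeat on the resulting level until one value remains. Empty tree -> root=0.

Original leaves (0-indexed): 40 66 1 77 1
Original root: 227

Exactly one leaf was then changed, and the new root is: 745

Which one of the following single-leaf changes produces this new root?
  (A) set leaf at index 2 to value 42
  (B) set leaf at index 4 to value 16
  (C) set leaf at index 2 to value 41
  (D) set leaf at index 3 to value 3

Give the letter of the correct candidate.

Answer: A

Derivation:
Original leaves: [40, 66, 1, 77, 1]
Target new root: 745
Try each candidate change and compute the resulting root:
Candidate A: set leaf[2] = 42 -> leaves = [40, 66, 42, 77, 1]
  L0: [40, 66, 42, 77, 1]
  L1: h(40,66)=(40*31+66)%997=309 h(42,77)=(42*31+77)%997=382 h(1,1)=(1*31+1)%997=32 -> [309, 382, 32]
  L2: h(309,382)=(309*31+382)%997=988 h(32,32)=(32*31+32)%997=27 -> [988, 27]
  L3: h(988,27)=(988*31+27)%997=745 -> [745]
  root = 745 == target 745  ** MATCH **
Candidate B: set leaf[4] = 16 -> leaves = [40, 66, 1, 77, 16]
  L0: [40, 66, 1, 77, 16]
  L1: h(40,66)=(40*31+66)%997=309 h(1,77)=(1*31+77)%997=108 h(16,16)=(16*31+16)%997=512 -> [309, 108, 512]
  L2: h(309,108)=(309*31+108)%997=714 h(512,512)=(512*31+512)%997=432 -> [714, 432]
  L3: h(714,432)=(714*31+432)%997=632 -> [632]
  root = 632 != target 745
Candidate C: set leaf[2] = 41 -> leaves = [40, 66, 41, 77, 1]
  L0: [40, 66, 41, 77, 1]
  L1: h(40,66)=(40*31+66)%997=309 h(41,77)=(41*31+77)%997=351 h(1,1)=(1*31+1)%997=32 -> [309, 351, 32]
  L2: h(309,351)=(309*31+351)%997=957 h(32,32)=(32*31+32)%997=27 -> [957, 27]
  L3: h(957,27)=(957*31+27)%997=781 -> [781]
  root = 781 != target 745
Candidate D: set leaf[3] = 3 -> leaves = [40, 66, 1, 3, 1]
  L0: [40, 66, 1, 3, 1]
  L1: h(40,66)=(40*31+66)%997=309 h(1,3)=(1*31+3)%997=34 h(1,1)=(1*31+1)%997=32 -> [309, 34, 32]
  L2: h(309,34)=(309*31+34)%997=640 h(32,32)=(32*31+32)%997=27 -> [640, 27]
  L3: h(640,27)=(640*31+27)%997=924 -> [924]
  root = 924 != target 745
Candidate A produces the target root.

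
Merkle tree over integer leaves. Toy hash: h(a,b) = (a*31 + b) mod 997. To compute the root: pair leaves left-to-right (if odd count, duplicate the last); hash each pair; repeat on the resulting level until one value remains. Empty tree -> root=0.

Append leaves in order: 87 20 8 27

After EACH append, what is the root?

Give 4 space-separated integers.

Answer: 87 723 735 754

Derivation:
After append 87 (leaves=[87]):
  L0: [87]
  root=87
After append 20 (leaves=[87, 20]):
  L0: [87, 20]
  L1: h(87,20)=(87*31+20)%997=723 -> [723]
  root=723
After append 8 (leaves=[87, 20, 8]):
  L0: [87, 20, 8]
  L1: h(87,20)=(87*31+20)%997=723 h(8,8)=(8*31+8)%997=256 -> [723, 256]
  L2: h(723,256)=(723*31+256)%997=735 -> [735]
  root=735
After append 27 (leaves=[87, 20, 8, 27]):
  L0: [87, 20, 8, 27]
  L1: h(87,20)=(87*31+20)%997=723 h(8,27)=(8*31+27)%997=275 -> [723, 275]
  L2: h(723,275)=(723*31+275)%997=754 -> [754]
  root=754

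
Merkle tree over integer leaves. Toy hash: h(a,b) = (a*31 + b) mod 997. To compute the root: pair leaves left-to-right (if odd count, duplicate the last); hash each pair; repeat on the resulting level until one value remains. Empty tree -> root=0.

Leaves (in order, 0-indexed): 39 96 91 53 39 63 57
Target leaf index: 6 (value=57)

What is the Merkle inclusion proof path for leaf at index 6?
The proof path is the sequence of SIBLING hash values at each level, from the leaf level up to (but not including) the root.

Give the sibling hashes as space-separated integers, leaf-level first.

L0 (leaves): [39, 96, 91, 53, 39, 63, 57], target index=6
L1: h(39,96)=(39*31+96)%997=308 [pair 0] h(91,53)=(91*31+53)%997=880 [pair 1] h(39,63)=(39*31+63)%997=275 [pair 2] h(57,57)=(57*31+57)%997=827 [pair 3] -> [308, 880, 275, 827]
  Sibling for proof at L0: 57
L2: h(308,880)=(308*31+880)%997=458 [pair 0] h(275,827)=(275*31+827)%997=379 [pair 1] -> [458, 379]
  Sibling for proof at L1: 275
L3: h(458,379)=(458*31+379)%997=619 [pair 0] -> [619]
  Sibling for proof at L2: 458
Root: 619
Proof path (sibling hashes from leaf to root): [57, 275, 458]

Answer: 57 275 458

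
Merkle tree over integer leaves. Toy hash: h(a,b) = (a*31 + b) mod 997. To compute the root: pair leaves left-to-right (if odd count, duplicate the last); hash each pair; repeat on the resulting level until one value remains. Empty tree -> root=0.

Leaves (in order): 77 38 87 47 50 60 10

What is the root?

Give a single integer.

L0: [77, 38, 87, 47, 50, 60, 10]
L1: h(77,38)=(77*31+38)%997=431 h(87,47)=(87*31+47)%997=750 h(50,60)=(50*31+60)%997=613 h(10,10)=(10*31+10)%997=320 -> [431, 750, 613, 320]
L2: h(431,750)=(431*31+750)%997=153 h(613,320)=(613*31+320)%997=380 -> [153, 380]
L3: h(153,380)=(153*31+380)%997=138 -> [138]

Answer: 138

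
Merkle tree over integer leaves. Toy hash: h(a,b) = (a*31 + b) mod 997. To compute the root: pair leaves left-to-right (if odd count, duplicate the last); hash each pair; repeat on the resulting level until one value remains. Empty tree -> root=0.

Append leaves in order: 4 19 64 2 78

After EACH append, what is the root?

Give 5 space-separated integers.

After append 4 (leaves=[4]):
  L0: [4]
  root=4
After append 19 (leaves=[4, 19]):
  L0: [4, 19]
  L1: h(4,19)=(4*31+19)%997=143 -> [143]
  root=143
After append 64 (leaves=[4, 19, 64]):
  L0: [4, 19, 64]
  L1: h(4,19)=(4*31+19)%997=143 h(64,64)=(64*31+64)%997=54 -> [143, 54]
  L2: h(143,54)=(143*31+54)%997=499 -> [499]
  root=499
After append 2 (leaves=[4, 19, 64, 2]):
  L0: [4, 19, 64, 2]
  L1: h(4,19)=(4*31+19)%997=143 h(64,2)=(64*31+2)%997=989 -> [143, 989]
  L2: h(143,989)=(143*31+989)%997=437 -> [437]
  root=437
After append 78 (leaves=[4, 19, 64, 2, 78]):
  L0: [4, 19, 64, 2, 78]
  L1: h(4,19)=(4*31+19)%997=143 h(64,2)=(64*31+2)%997=989 h(78,78)=(78*31+78)%997=502 -> [143, 989, 502]
  L2: h(143,989)=(143*31+989)%997=437 h(502,502)=(502*31+502)%997=112 -> [437, 112]
  L3: h(437,112)=(437*31+112)%997=698 -> [698]
  root=698

Answer: 4 143 499 437 698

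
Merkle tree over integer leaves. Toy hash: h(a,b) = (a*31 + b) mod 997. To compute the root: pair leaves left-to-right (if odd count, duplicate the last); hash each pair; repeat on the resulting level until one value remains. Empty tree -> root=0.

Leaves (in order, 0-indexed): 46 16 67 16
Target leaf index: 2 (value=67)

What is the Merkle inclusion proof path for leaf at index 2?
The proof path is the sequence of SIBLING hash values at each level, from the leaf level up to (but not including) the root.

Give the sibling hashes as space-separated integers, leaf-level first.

L0 (leaves): [46, 16, 67, 16], target index=2
L1: h(46,16)=(46*31+16)%997=445 [pair 0] h(67,16)=(67*31+16)%997=99 [pair 1] -> [445, 99]
  Sibling for proof at L0: 16
L2: h(445,99)=(445*31+99)%997=933 [pair 0] -> [933]
  Sibling for proof at L1: 445
Root: 933
Proof path (sibling hashes from leaf to root): [16, 445]

Answer: 16 445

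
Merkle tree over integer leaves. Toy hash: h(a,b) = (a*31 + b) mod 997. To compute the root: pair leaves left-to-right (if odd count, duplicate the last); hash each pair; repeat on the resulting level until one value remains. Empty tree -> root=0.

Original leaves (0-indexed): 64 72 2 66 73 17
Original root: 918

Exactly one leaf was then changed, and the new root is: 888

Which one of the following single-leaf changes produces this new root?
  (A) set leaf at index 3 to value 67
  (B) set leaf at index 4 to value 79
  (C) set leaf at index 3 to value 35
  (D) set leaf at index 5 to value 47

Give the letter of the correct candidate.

Answer: B

Derivation:
Original leaves: [64, 72, 2, 66, 73, 17]
Target new root: 888
Try each candidate change and compute the resulting root:
Candidate A: set leaf[3] = 67 -> leaves = [64, 72, 2, 67, 73, 17]
  L0: [64, 72, 2, 67, 73, 17]
  L1: h(64,72)=(64*31+72)%997=62 h(2,67)=(2*31+67)%997=129 h(73,17)=(73*31+17)%997=286 -> [62, 129, 286]
  L2: h(62,129)=(62*31+129)%997=57 h(286,286)=(286*31+286)%997=179 -> [57, 179]
  L3: h(57,179)=(57*31+179)%997=949 -> [949]
  root = 949 != target 888
Candidate B: set leaf[4] = 79 -> leaves = [64, 72, 2, 66, 79, 17]
  L0: [64, 72, 2, 66, 79, 17]
  L1: h(64,72)=(64*31+72)%997=62 h(2,66)=(2*31+66)%997=128 h(79,17)=(79*31+17)%997=472 -> [62, 128, 472]
  L2: h(62,128)=(62*31+128)%997=56 h(472,472)=(472*31+472)%997=149 -> [56, 149]
  L3: h(56,149)=(56*31+149)%997=888 -> [888]
  root = 888 == target 888  ** MATCH **
Candidate C: set leaf[3] = 35 -> leaves = [64, 72, 2, 35, 73, 17]
  L0: [64, 72, 2, 35, 73, 17]
  L1: h(64,72)=(64*31+72)%997=62 h(2,35)=(2*31+35)%997=97 h(73,17)=(73*31+17)%997=286 -> [62, 97, 286]
  L2: h(62,97)=(62*31+97)%997=25 h(286,286)=(286*31+286)%997=179 -> [25, 179]
  L3: h(25,179)=(25*31+179)%997=954 -> [954]
  root = 954 != target 888
Candidate D: set leaf[5] = 47 -> leaves = [64, 72, 2, 66, 73, 47]
  L0: [64, 72, 2, 66, 73, 47]
  L1: h(64,72)=(64*31+72)%997=62 h(2,66)=(2*31+66)%997=128 h(73,47)=(73*31+47)%997=316 -> [62, 128, 316]
  L2: h(62,128)=(62*31+128)%997=56 h(316,316)=(316*31+316)%997=142 -> [56, 142]
  L3: h(56,142)=(56*31+142)%997=881 -> [881]
  root = 881 != target 888
Candidate B produces the target root.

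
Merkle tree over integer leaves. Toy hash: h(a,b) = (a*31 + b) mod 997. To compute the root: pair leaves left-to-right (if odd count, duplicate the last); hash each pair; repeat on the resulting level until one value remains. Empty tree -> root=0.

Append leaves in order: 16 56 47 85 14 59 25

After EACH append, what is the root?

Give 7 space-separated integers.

After append 16 (leaves=[16]):
  L0: [16]
  root=16
After append 56 (leaves=[16, 56]):
  L0: [16, 56]
  L1: h(16,56)=(16*31+56)%997=552 -> [552]
  root=552
After append 47 (leaves=[16, 56, 47]):
  L0: [16, 56, 47]
  L1: h(16,56)=(16*31+56)%997=552 h(47,47)=(47*31+47)%997=507 -> [552, 507]
  L2: h(552,507)=(552*31+507)%997=670 -> [670]
  root=670
After append 85 (leaves=[16, 56, 47, 85]):
  L0: [16, 56, 47, 85]
  L1: h(16,56)=(16*31+56)%997=552 h(47,85)=(47*31+85)%997=545 -> [552, 545]
  L2: h(552,545)=(552*31+545)%997=708 -> [708]
  root=708
After append 14 (leaves=[16, 56, 47, 85, 14]):
  L0: [16, 56, 47, 85, 14]
  L1: h(16,56)=(16*31+56)%997=552 h(47,85)=(47*31+85)%997=545 h(14,14)=(14*31+14)%997=448 -> [552, 545, 448]
  L2: h(552,545)=(552*31+545)%997=708 h(448,448)=(448*31+448)%997=378 -> [708, 378]
  L3: h(708,378)=(708*31+378)%997=392 -> [392]
  root=392
After append 59 (leaves=[16, 56, 47, 85, 14, 59]):
  L0: [16, 56, 47, 85, 14, 59]
  L1: h(16,56)=(16*31+56)%997=552 h(47,85)=(47*31+85)%997=545 h(14,59)=(14*31+59)%997=493 -> [552, 545, 493]
  L2: h(552,545)=(552*31+545)%997=708 h(493,493)=(493*31+493)%997=821 -> [708, 821]
  L3: h(708,821)=(708*31+821)%997=835 -> [835]
  root=835
After append 25 (leaves=[16, 56, 47, 85, 14, 59, 25]):
  L0: [16, 56, 47, 85, 14, 59, 25]
  L1: h(16,56)=(16*31+56)%997=552 h(47,85)=(47*31+85)%997=545 h(14,59)=(14*31+59)%997=493 h(25,25)=(25*31+25)%997=800 -> [552, 545, 493, 800]
  L2: h(552,545)=(552*31+545)%997=708 h(493,800)=(493*31+800)%997=131 -> [708, 131]
  L3: h(708,131)=(708*31+131)%997=145 -> [145]
  root=145

Answer: 16 552 670 708 392 835 145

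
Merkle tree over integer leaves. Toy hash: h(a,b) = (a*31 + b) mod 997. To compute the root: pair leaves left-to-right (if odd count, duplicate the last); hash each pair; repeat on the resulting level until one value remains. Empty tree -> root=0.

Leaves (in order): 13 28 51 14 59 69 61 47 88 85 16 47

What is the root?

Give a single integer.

L0: [13, 28, 51, 14, 59, 69, 61, 47, 88, 85, 16, 47]
L1: h(13,28)=(13*31+28)%997=431 h(51,14)=(51*31+14)%997=598 h(59,69)=(59*31+69)%997=901 h(61,47)=(61*31+47)%997=941 h(88,85)=(88*31+85)%997=819 h(16,47)=(16*31+47)%997=543 -> [431, 598, 901, 941, 819, 543]
L2: h(431,598)=(431*31+598)%997=1 h(901,941)=(901*31+941)%997=956 h(819,543)=(819*31+543)%997=10 -> [1, 956, 10]
L3: h(1,956)=(1*31+956)%997=987 h(10,10)=(10*31+10)%997=320 -> [987, 320]
L4: h(987,320)=(987*31+320)%997=10 -> [10]

Answer: 10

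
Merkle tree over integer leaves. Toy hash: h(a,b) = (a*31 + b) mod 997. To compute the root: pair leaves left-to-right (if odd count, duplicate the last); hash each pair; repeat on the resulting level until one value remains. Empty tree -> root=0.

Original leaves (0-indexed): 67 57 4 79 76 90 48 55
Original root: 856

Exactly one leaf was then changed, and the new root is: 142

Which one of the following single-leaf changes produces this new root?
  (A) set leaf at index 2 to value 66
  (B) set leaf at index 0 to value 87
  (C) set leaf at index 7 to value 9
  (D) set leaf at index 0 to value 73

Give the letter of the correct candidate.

Original leaves: [67, 57, 4, 79, 76, 90, 48, 55]
Target new root: 142
Try each candidate change and compute the resulting root:
Candidate A: set leaf[2] = 66 -> leaves = [67, 57, 66, 79, 76, 90, 48, 55]
  L0: [67, 57, 66, 79, 76, 90, 48, 55]
  L1: h(67,57)=(67*31+57)%997=140 h(66,79)=(66*31+79)%997=131 h(76,90)=(76*31+90)%997=452 h(48,55)=(48*31+55)%997=546 -> [140, 131, 452, 546]
  L2: h(140,131)=(140*31+131)%997=483 h(452,546)=(452*31+546)%997=600 -> [483, 600]
  L3: h(483,600)=(483*31+600)%997=618 -> [618]
  root = 618 != target 142
Candidate B: set leaf[0] = 87 -> leaves = [87, 57, 4, 79, 76, 90, 48, 55]
  L0: [87, 57, 4, 79, 76, 90, 48, 55]
  L1: h(87,57)=(87*31+57)%997=760 h(4,79)=(4*31+79)%997=203 h(76,90)=(76*31+90)%997=452 h(48,55)=(48*31+55)%997=546 -> [760, 203, 452, 546]
  L2: h(760,203)=(760*31+203)%997=832 h(452,546)=(452*31+546)%997=600 -> [832, 600]
  L3: h(832,600)=(832*31+600)%997=470 -> [470]
  root = 470 != target 142
Candidate C: set leaf[7] = 9 -> leaves = [67, 57, 4, 79, 76, 90, 48, 9]
  L0: [67, 57, 4, 79, 76, 90, 48, 9]
  L1: h(67,57)=(67*31+57)%997=140 h(4,79)=(4*31+79)%997=203 h(76,90)=(76*31+90)%997=452 h(48,9)=(48*31+9)%997=500 -> [140, 203, 452, 500]
  L2: h(140,203)=(140*31+203)%997=555 h(452,500)=(452*31+500)%997=554 -> [555, 554]
  L3: h(555,554)=(555*31+554)%997=810 -> [810]
  root = 810 != target 142
Candidate D: set leaf[0] = 73 -> leaves = [73, 57, 4, 79, 76, 90, 48, 55]
  L0: [73, 57, 4, 79, 76, 90, 48, 55]
  L1: h(73,57)=(73*31+57)%997=326 h(4,79)=(4*31+79)%997=203 h(76,90)=(76*31+90)%997=452 h(48,55)=(48*31+55)%997=546 -> [326, 203, 452, 546]
  L2: h(326,203)=(326*31+203)%997=339 h(452,546)=(452*31+546)%997=600 -> [339, 600]
  L3: h(339,600)=(339*31+600)%997=142 -> [142]
  root = 142 == target 142  ** MATCH **
Candidate D produces the target root.

Answer: D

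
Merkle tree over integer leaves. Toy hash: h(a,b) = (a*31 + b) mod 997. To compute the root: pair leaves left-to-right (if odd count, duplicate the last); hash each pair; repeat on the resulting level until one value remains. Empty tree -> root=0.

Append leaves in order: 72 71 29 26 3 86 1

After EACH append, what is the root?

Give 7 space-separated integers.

After append 72 (leaves=[72]):
  L0: [72]
  root=72
After append 71 (leaves=[72, 71]):
  L0: [72, 71]
  L1: h(72,71)=(72*31+71)%997=309 -> [309]
  root=309
After append 29 (leaves=[72, 71, 29]):
  L0: [72, 71, 29]
  L1: h(72,71)=(72*31+71)%997=309 h(29,29)=(29*31+29)%997=928 -> [309, 928]
  L2: h(309,928)=(309*31+928)%997=537 -> [537]
  root=537
After append 26 (leaves=[72, 71, 29, 26]):
  L0: [72, 71, 29, 26]
  L1: h(72,71)=(72*31+71)%997=309 h(29,26)=(29*31+26)%997=925 -> [309, 925]
  L2: h(309,925)=(309*31+925)%997=534 -> [534]
  root=534
After append 3 (leaves=[72, 71, 29, 26, 3]):
  L0: [72, 71, 29, 26, 3]
  L1: h(72,71)=(72*31+71)%997=309 h(29,26)=(29*31+26)%997=925 h(3,3)=(3*31+3)%997=96 -> [309, 925, 96]
  L2: h(309,925)=(309*31+925)%997=534 h(96,96)=(96*31+96)%997=81 -> [534, 81]
  L3: h(534,81)=(534*31+81)%997=683 -> [683]
  root=683
After append 86 (leaves=[72, 71, 29, 26, 3, 86]):
  L0: [72, 71, 29, 26, 3, 86]
  L1: h(72,71)=(72*31+71)%997=309 h(29,26)=(29*31+26)%997=925 h(3,86)=(3*31+86)%997=179 -> [309, 925, 179]
  L2: h(309,925)=(309*31+925)%997=534 h(179,179)=(179*31+179)%997=743 -> [534, 743]
  L3: h(534,743)=(534*31+743)%997=348 -> [348]
  root=348
After append 1 (leaves=[72, 71, 29, 26, 3, 86, 1]):
  L0: [72, 71, 29, 26, 3, 86, 1]
  L1: h(72,71)=(72*31+71)%997=309 h(29,26)=(29*31+26)%997=925 h(3,86)=(3*31+86)%997=179 h(1,1)=(1*31+1)%997=32 -> [309, 925, 179, 32]
  L2: h(309,925)=(309*31+925)%997=534 h(179,32)=(179*31+32)%997=596 -> [534, 596]
  L3: h(534,596)=(534*31+596)%997=201 -> [201]
  root=201

Answer: 72 309 537 534 683 348 201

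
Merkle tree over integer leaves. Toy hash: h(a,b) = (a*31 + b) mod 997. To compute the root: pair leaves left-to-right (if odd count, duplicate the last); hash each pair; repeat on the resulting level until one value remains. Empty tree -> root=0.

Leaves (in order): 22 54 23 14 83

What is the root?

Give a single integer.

Answer: 276

Derivation:
L0: [22, 54, 23, 14, 83]
L1: h(22,54)=(22*31+54)%997=736 h(23,14)=(23*31+14)%997=727 h(83,83)=(83*31+83)%997=662 -> [736, 727, 662]
L2: h(736,727)=(736*31+727)%997=612 h(662,662)=(662*31+662)%997=247 -> [612, 247]
L3: h(612,247)=(612*31+247)%997=276 -> [276]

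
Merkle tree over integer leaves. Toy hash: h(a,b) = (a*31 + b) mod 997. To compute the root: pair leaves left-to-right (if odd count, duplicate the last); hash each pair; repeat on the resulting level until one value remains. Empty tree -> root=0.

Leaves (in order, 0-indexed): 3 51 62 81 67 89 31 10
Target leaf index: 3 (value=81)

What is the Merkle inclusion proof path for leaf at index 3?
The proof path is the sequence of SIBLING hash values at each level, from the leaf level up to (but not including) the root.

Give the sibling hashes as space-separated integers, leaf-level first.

Answer: 62 144 321

Derivation:
L0 (leaves): [3, 51, 62, 81, 67, 89, 31, 10], target index=3
L1: h(3,51)=(3*31+51)%997=144 [pair 0] h(62,81)=(62*31+81)%997=9 [pair 1] h(67,89)=(67*31+89)%997=172 [pair 2] h(31,10)=(31*31+10)%997=971 [pair 3] -> [144, 9, 172, 971]
  Sibling for proof at L0: 62
L2: h(144,9)=(144*31+9)%997=485 [pair 0] h(172,971)=(172*31+971)%997=321 [pair 1] -> [485, 321]
  Sibling for proof at L1: 144
L3: h(485,321)=(485*31+321)%997=401 [pair 0] -> [401]
  Sibling for proof at L2: 321
Root: 401
Proof path (sibling hashes from leaf to root): [62, 144, 321]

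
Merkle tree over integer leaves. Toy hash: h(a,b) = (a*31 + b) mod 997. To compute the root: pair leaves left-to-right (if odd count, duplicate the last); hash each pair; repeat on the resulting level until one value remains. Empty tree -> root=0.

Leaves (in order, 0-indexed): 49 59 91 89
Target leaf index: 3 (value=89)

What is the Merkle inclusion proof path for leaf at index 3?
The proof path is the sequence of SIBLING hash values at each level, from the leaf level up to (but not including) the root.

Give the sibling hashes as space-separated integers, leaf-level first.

Answer: 91 581

Derivation:
L0 (leaves): [49, 59, 91, 89], target index=3
L1: h(49,59)=(49*31+59)%997=581 [pair 0] h(91,89)=(91*31+89)%997=916 [pair 1] -> [581, 916]
  Sibling for proof at L0: 91
L2: h(581,916)=(581*31+916)%997=981 [pair 0] -> [981]
  Sibling for proof at L1: 581
Root: 981
Proof path (sibling hashes from leaf to root): [91, 581]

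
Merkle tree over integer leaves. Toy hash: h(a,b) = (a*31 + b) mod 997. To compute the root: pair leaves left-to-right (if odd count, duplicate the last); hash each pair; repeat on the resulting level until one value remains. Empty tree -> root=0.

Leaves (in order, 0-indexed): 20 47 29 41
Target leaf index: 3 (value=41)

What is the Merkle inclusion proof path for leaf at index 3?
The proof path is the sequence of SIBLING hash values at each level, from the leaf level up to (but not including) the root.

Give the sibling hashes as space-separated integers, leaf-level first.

Answer: 29 667

Derivation:
L0 (leaves): [20, 47, 29, 41], target index=3
L1: h(20,47)=(20*31+47)%997=667 [pair 0] h(29,41)=(29*31+41)%997=940 [pair 1] -> [667, 940]
  Sibling for proof at L0: 29
L2: h(667,940)=(667*31+940)%997=680 [pair 0] -> [680]
  Sibling for proof at L1: 667
Root: 680
Proof path (sibling hashes from leaf to root): [29, 667]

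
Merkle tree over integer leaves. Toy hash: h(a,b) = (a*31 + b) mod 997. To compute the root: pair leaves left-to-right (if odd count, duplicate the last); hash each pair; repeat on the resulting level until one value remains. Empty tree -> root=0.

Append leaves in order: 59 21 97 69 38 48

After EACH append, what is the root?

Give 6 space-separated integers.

Answer: 59 853 634 606 869 192

Derivation:
After append 59 (leaves=[59]):
  L0: [59]
  root=59
After append 21 (leaves=[59, 21]):
  L0: [59, 21]
  L1: h(59,21)=(59*31+21)%997=853 -> [853]
  root=853
After append 97 (leaves=[59, 21, 97]):
  L0: [59, 21, 97]
  L1: h(59,21)=(59*31+21)%997=853 h(97,97)=(97*31+97)%997=113 -> [853, 113]
  L2: h(853,113)=(853*31+113)%997=634 -> [634]
  root=634
After append 69 (leaves=[59, 21, 97, 69]):
  L0: [59, 21, 97, 69]
  L1: h(59,21)=(59*31+21)%997=853 h(97,69)=(97*31+69)%997=85 -> [853, 85]
  L2: h(853,85)=(853*31+85)%997=606 -> [606]
  root=606
After append 38 (leaves=[59, 21, 97, 69, 38]):
  L0: [59, 21, 97, 69, 38]
  L1: h(59,21)=(59*31+21)%997=853 h(97,69)=(97*31+69)%997=85 h(38,38)=(38*31+38)%997=219 -> [853, 85, 219]
  L2: h(853,85)=(853*31+85)%997=606 h(219,219)=(219*31+219)%997=29 -> [606, 29]
  L3: h(606,29)=(606*31+29)%997=869 -> [869]
  root=869
After append 48 (leaves=[59, 21, 97, 69, 38, 48]):
  L0: [59, 21, 97, 69, 38, 48]
  L1: h(59,21)=(59*31+21)%997=853 h(97,69)=(97*31+69)%997=85 h(38,48)=(38*31+48)%997=229 -> [853, 85, 229]
  L2: h(853,85)=(853*31+85)%997=606 h(229,229)=(229*31+229)%997=349 -> [606, 349]
  L3: h(606,349)=(606*31+349)%997=192 -> [192]
  root=192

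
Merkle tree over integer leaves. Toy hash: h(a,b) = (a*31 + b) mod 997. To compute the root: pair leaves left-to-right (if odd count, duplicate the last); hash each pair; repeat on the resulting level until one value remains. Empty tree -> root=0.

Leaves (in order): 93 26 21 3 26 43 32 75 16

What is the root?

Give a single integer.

L0: [93, 26, 21, 3, 26, 43, 32, 75, 16]
L1: h(93,26)=(93*31+26)%997=915 h(21,3)=(21*31+3)%997=654 h(26,43)=(26*31+43)%997=849 h(32,75)=(32*31+75)%997=70 h(16,16)=(16*31+16)%997=512 -> [915, 654, 849, 70, 512]
L2: h(915,654)=(915*31+654)%997=106 h(849,70)=(849*31+70)%997=467 h(512,512)=(512*31+512)%997=432 -> [106, 467, 432]
L3: h(106,467)=(106*31+467)%997=762 h(432,432)=(432*31+432)%997=863 -> [762, 863]
L4: h(762,863)=(762*31+863)%997=557 -> [557]

Answer: 557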